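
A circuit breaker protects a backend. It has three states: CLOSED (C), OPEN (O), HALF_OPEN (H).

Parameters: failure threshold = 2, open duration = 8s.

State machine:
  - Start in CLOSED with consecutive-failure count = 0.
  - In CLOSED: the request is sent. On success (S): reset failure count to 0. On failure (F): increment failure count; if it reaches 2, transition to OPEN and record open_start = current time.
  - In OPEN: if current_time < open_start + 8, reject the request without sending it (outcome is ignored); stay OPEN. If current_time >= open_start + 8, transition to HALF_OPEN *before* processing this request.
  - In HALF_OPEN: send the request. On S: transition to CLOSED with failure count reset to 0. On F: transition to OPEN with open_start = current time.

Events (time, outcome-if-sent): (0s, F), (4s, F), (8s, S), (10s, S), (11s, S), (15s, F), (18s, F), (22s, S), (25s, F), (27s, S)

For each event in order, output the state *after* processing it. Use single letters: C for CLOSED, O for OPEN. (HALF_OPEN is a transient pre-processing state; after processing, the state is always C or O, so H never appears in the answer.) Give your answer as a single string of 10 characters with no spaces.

State after each event:
  event#1 t=0s outcome=F: state=CLOSED
  event#2 t=4s outcome=F: state=OPEN
  event#3 t=8s outcome=S: state=OPEN
  event#4 t=10s outcome=S: state=OPEN
  event#5 t=11s outcome=S: state=OPEN
  event#6 t=15s outcome=F: state=OPEN
  event#7 t=18s outcome=F: state=OPEN
  event#8 t=22s outcome=S: state=OPEN
  event#9 t=25s outcome=F: state=OPEN
  event#10 t=27s outcome=S: state=OPEN

Answer: COOOOOOOOO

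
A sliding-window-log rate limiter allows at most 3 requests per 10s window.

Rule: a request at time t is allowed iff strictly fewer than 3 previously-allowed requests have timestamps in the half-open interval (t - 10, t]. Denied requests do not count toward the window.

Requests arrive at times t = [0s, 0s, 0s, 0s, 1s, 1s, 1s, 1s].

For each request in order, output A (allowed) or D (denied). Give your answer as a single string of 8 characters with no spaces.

Answer: AAADDDDD

Derivation:
Tracking allowed requests in the window:
  req#1 t=0s: ALLOW
  req#2 t=0s: ALLOW
  req#3 t=0s: ALLOW
  req#4 t=0s: DENY
  req#5 t=1s: DENY
  req#6 t=1s: DENY
  req#7 t=1s: DENY
  req#8 t=1s: DENY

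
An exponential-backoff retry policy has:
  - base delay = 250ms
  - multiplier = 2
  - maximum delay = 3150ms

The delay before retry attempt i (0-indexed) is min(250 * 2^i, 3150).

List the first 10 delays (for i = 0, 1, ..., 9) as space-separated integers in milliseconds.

Answer: 250 500 1000 2000 3150 3150 3150 3150 3150 3150

Derivation:
Computing each delay:
  i=0: min(250*2^0, 3150) = 250
  i=1: min(250*2^1, 3150) = 500
  i=2: min(250*2^2, 3150) = 1000
  i=3: min(250*2^3, 3150) = 2000
  i=4: min(250*2^4, 3150) = 3150
  i=5: min(250*2^5, 3150) = 3150
  i=6: min(250*2^6, 3150) = 3150
  i=7: min(250*2^7, 3150) = 3150
  i=8: min(250*2^8, 3150) = 3150
  i=9: min(250*2^9, 3150) = 3150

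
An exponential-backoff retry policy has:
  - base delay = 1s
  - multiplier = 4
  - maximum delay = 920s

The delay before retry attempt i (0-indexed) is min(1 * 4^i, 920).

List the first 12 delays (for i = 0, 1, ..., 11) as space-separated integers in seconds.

Answer: 1 4 16 64 256 920 920 920 920 920 920 920

Derivation:
Computing each delay:
  i=0: min(1*4^0, 920) = 1
  i=1: min(1*4^1, 920) = 4
  i=2: min(1*4^2, 920) = 16
  i=3: min(1*4^3, 920) = 64
  i=4: min(1*4^4, 920) = 256
  i=5: min(1*4^5, 920) = 920
  i=6: min(1*4^6, 920) = 920
  i=7: min(1*4^7, 920) = 920
  i=8: min(1*4^8, 920) = 920
  i=9: min(1*4^9, 920) = 920
  i=10: min(1*4^10, 920) = 920
  i=11: min(1*4^11, 920) = 920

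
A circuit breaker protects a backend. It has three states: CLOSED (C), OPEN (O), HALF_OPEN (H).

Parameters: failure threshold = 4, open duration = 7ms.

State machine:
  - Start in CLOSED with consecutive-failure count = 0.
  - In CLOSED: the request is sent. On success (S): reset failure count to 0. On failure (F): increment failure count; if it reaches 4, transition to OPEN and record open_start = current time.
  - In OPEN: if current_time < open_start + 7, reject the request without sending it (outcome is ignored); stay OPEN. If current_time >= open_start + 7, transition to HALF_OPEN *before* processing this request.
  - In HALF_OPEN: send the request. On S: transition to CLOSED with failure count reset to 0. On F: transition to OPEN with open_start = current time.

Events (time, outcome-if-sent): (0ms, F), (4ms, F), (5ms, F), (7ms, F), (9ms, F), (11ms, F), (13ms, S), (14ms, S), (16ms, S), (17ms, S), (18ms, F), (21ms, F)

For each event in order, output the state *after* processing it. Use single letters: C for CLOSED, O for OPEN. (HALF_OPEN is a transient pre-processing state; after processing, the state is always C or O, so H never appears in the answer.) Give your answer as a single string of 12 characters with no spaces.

State after each event:
  event#1 t=0ms outcome=F: state=CLOSED
  event#2 t=4ms outcome=F: state=CLOSED
  event#3 t=5ms outcome=F: state=CLOSED
  event#4 t=7ms outcome=F: state=OPEN
  event#5 t=9ms outcome=F: state=OPEN
  event#6 t=11ms outcome=F: state=OPEN
  event#7 t=13ms outcome=S: state=OPEN
  event#8 t=14ms outcome=S: state=CLOSED
  event#9 t=16ms outcome=S: state=CLOSED
  event#10 t=17ms outcome=S: state=CLOSED
  event#11 t=18ms outcome=F: state=CLOSED
  event#12 t=21ms outcome=F: state=CLOSED

Answer: CCCOOOOCCCCC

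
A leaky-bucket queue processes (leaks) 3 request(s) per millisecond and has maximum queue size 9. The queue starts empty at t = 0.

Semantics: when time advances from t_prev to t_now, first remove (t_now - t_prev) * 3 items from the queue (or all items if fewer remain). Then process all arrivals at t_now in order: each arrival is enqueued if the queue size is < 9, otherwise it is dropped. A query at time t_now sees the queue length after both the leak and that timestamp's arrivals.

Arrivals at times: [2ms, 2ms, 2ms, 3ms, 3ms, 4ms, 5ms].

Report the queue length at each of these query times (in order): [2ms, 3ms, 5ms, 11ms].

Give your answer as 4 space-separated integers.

Answer: 3 2 1 0

Derivation:
Queue lengths at query times:
  query t=2ms: backlog = 3
  query t=3ms: backlog = 2
  query t=5ms: backlog = 1
  query t=11ms: backlog = 0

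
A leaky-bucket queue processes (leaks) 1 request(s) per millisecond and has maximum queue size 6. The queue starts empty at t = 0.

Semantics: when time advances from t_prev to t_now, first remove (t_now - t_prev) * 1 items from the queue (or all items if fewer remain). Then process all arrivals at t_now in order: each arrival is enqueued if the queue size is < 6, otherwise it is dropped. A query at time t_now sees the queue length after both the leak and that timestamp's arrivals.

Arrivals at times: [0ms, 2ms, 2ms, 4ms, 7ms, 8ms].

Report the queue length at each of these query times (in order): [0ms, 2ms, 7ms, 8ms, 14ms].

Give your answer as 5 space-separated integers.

Queue lengths at query times:
  query t=0ms: backlog = 1
  query t=2ms: backlog = 2
  query t=7ms: backlog = 1
  query t=8ms: backlog = 1
  query t=14ms: backlog = 0

Answer: 1 2 1 1 0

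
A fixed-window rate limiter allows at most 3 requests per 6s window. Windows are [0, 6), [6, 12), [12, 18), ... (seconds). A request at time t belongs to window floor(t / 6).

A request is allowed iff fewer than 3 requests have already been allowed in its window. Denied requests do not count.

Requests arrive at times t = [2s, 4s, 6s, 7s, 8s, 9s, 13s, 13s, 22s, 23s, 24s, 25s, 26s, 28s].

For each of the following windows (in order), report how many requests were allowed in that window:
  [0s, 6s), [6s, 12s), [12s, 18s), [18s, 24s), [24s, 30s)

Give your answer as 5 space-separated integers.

Answer: 2 3 2 2 3

Derivation:
Processing requests:
  req#1 t=2s (window 0): ALLOW
  req#2 t=4s (window 0): ALLOW
  req#3 t=6s (window 1): ALLOW
  req#4 t=7s (window 1): ALLOW
  req#5 t=8s (window 1): ALLOW
  req#6 t=9s (window 1): DENY
  req#7 t=13s (window 2): ALLOW
  req#8 t=13s (window 2): ALLOW
  req#9 t=22s (window 3): ALLOW
  req#10 t=23s (window 3): ALLOW
  req#11 t=24s (window 4): ALLOW
  req#12 t=25s (window 4): ALLOW
  req#13 t=26s (window 4): ALLOW
  req#14 t=28s (window 4): DENY

Allowed counts by window: 2 3 2 2 3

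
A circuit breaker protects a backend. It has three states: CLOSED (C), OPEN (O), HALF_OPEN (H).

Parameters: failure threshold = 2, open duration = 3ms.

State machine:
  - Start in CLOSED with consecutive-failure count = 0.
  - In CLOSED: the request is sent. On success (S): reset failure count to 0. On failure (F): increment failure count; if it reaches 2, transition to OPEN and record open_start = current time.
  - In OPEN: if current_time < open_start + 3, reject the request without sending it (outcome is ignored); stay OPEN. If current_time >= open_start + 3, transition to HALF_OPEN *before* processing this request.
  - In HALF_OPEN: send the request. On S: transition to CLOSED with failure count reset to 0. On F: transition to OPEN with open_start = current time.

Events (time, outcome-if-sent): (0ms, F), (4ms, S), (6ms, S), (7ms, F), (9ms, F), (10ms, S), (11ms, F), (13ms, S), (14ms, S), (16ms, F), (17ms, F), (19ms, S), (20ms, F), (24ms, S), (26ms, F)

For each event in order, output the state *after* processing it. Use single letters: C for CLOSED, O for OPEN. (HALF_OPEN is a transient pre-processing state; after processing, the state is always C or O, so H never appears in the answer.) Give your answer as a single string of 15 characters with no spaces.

State after each event:
  event#1 t=0ms outcome=F: state=CLOSED
  event#2 t=4ms outcome=S: state=CLOSED
  event#3 t=6ms outcome=S: state=CLOSED
  event#4 t=7ms outcome=F: state=CLOSED
  event#5 t=9ms outcome=F: state=OPEN
  event#6 t=10ms outcome=S: state=OPEN
  event#7 t=11ms outcome=F: state=OPEN
  event#8 t=13ms outcome=S: state=CLOSED
  event#9 t=14ms outcome=S: state=CLOSED
  event#10 t=16ms outcome=F: state=CLOSED
  event#11 t=17ms outcome=F: state=OPEN
  event#12 t=19ms outcome=S: state=OPEN
  event#13 t=20ms outcome=F: state=OPEN
  event#14 t=24ms outcome=S: state=CLOSED
  event#15 t=26ms outcome=F: state=CLOSED

Answer: CCCCOOOCCCOOOCC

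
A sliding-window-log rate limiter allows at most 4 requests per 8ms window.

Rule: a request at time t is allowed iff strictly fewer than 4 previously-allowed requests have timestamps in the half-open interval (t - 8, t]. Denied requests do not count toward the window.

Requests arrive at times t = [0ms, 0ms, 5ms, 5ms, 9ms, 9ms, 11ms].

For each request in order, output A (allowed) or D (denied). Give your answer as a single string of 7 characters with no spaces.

Tracking allowed requests in the window:
  req#1 t=0ms: ALLOW
  req#2 t=0ms: ALLOW
  req#3 t=5ms: ALLOW
  req#4 t=5ms: ALLOW
  req#5 t=9ms: ALLOW
  req#6 t=9ms: ALLOW
  req#7 t=11ms: DENY

Answer: AAAAAAD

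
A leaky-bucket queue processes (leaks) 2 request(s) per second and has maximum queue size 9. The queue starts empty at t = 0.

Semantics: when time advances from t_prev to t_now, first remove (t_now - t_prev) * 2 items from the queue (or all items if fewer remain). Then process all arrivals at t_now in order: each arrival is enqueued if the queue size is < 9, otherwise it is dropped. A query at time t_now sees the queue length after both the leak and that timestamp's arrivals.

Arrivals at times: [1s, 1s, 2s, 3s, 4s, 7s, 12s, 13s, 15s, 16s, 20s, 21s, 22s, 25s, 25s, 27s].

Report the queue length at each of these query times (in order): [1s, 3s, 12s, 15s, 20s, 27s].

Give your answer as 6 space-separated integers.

Answer: 2 1 1 1 1 1

Derivation:
Queue lengths at query times:
  query t=1s: backlog = 2
  query t=3s: backlog = 1
  query t=12s: backlog = 1
  query t=15s: backlog = 1
  query t=20s: backlog = 1
  query t=27s: backlog = 1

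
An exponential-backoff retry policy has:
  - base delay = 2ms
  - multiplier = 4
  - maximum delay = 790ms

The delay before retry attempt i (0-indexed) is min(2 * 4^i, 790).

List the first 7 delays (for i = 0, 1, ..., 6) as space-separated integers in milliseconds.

Computing each delay:
  i=0: min(2*4^0, 790) = 2
  i=1: min(2*4^1, 790) = 8
  i=2: min(2*4^2, 790) = 32
  i=3: min(2*4^3, 790) = 128
  i=4: min(2*4^4, 790) = 512
  i=5: min(2*4^5, 790) = 790
  i=6: min(2*4^6, 790) = 790

Answer: 2 8 32 128 512 790 790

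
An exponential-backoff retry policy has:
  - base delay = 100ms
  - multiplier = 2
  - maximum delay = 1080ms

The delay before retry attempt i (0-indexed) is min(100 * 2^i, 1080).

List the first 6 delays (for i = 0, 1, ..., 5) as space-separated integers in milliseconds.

Answer: 100 200 400 800 1080 1080

Derivation:
Computing each delay:
  i=0: min(100*2^0, 1080) = 100
  i=1: min(100*2^1, 1080) = 200
  i=2: min(100*2^2, 1080) = 400
  i=3: min(100*2^3, 1080) = 800
  i=4: min(100*2^4, 1080) = 1080
  i=5: min(100*2^5, 1080) = 1080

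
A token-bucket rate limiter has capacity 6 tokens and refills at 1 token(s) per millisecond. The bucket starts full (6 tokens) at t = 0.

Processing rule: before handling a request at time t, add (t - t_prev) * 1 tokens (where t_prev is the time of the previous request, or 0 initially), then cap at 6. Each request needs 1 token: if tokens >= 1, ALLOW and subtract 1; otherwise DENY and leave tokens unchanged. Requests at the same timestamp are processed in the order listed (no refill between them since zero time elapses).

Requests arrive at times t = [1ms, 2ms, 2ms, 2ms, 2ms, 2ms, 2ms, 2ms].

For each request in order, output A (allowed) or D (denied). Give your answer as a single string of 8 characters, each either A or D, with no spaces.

Simulating step by step:
  req#1 t=1ms: ALLOW
  req#2 t=2ms: ALLOW
  req#3 t=2ms: ALLOW
  req#4 t=2ms: ALLOW
  req#5 t=2ms: ALLOW
  req#6 t=2ms: ALLOW
  req#7 t=2ms: ALLOW
  req#8 t=2ms: DENY

Answer: AAAAAAAD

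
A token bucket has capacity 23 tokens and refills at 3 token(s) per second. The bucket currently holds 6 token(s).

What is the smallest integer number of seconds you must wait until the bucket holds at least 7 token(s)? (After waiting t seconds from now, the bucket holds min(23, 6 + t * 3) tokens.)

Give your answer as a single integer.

Answer: 1

Derivation:
Need 6 + t * 3 >= 7, so t >= 1/3.
Smallest integer t = ceil(1/3) = 1.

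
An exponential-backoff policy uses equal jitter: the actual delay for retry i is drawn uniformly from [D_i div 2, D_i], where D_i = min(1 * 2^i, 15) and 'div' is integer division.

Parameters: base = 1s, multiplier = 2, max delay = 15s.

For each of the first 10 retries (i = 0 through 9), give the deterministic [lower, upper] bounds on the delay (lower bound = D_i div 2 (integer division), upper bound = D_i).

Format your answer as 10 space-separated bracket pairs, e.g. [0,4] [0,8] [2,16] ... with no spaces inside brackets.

Computing bounds per retry:
  i=0: D_i=min(1*2^0,15)=1, bounds=[0,1]
  i=1: D_i=min(1*2^1,15)=2, bounds=[1,2]
  i=2: D_i=min(1*2^2,15)=4, bounds=[2,4]
  i=3: D_i=min(1*2^3,15)=8, bounds=[4,8]
  i=4: D_i=min(1*2^4,15)=15, bounds=[7,15]
  i=5: D_i=min(1*2^5,15)=15, bounds=[7,15]
  i=6: D_i=min(1*2^6,15)=15, bounds=[7,15]
  i=7: D_i=min(1*2^7,15)=15, bounds=[7,15]
  i=8: D_i=min(1*2^8,15)=15, bounds=[7,15]
  i=9: D_i=min(1*2^9,15)=15, bounds=[7,15]

Answer: [0,1] [1,2] [2,4] [4,8] [7,15] [7,15] [7,15] [7,15] [7,15] [7,15]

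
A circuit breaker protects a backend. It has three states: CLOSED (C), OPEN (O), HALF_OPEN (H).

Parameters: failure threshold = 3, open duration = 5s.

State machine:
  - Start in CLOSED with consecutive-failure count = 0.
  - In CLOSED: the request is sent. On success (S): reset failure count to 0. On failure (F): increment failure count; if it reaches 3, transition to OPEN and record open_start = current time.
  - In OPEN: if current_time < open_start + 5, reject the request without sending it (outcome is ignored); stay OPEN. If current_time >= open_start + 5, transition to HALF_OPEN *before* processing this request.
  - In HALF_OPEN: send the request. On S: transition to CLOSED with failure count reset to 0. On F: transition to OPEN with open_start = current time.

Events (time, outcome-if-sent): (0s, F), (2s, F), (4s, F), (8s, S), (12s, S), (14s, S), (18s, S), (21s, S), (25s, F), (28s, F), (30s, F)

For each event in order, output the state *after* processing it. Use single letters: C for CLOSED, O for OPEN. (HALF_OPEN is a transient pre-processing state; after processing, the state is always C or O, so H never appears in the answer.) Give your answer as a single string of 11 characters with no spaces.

Answer: CCOOCCCCCCO

Derivation:
State after each event:
  event#1 t=0s outcome=F: state=CLOSED
  event#2 t=2s outcome=F: state=CLOSED
  event#3 t=4s outcome=F: state=OPEN
  event#4 t=8s outcome=S: state=OPEN
  event#5 t=12s outcome=S: state=CLOSED
  event#6 t=14s outcome=S: state=CLOSED
  event#7 t=18s outcome=S: state=CLOSED
  event#8 t=21s outcome=S: state=CLOSED
  event#9 t=25s outcome=F: state=CLOSED
  event#10 t=28s outcome=F: state=CLOSED
  event#11 t=30s outcome=F: state=OPEN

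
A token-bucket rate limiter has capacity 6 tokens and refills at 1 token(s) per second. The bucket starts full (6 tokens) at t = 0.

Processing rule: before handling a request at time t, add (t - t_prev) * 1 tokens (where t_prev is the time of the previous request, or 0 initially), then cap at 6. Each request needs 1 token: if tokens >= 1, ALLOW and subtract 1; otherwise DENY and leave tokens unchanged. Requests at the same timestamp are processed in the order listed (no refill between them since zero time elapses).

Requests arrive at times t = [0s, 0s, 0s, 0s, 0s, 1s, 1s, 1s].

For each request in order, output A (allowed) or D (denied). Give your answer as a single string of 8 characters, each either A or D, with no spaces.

Answer: AAAAAAAD

Derivation:
Simulating step by step:
  req#1 t=0s: ALLOW
  req#2 t=0s: ALLOW
  req#3 t=0s: ALLOW
  req#4 t=0s: ALLOW
  req#5 t=0s: ALLOW
  req#6 t=1s: ALLOW
  req#7 t=1s: ALLOW
  req#8 t=1s: DENY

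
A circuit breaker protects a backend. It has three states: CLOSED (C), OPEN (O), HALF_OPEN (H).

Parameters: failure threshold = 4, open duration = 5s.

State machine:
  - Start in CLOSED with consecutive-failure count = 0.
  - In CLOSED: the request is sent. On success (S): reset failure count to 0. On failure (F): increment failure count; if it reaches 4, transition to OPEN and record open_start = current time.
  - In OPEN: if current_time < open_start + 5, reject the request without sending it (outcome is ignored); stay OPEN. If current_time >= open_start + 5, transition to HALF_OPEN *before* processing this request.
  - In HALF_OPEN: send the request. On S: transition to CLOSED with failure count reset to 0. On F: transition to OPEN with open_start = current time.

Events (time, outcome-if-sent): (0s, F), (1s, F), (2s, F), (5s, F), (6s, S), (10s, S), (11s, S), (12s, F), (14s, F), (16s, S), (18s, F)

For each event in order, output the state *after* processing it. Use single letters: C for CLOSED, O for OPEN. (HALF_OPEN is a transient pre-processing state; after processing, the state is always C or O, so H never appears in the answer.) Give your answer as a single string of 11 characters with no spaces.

Answer: CCCOOCCCCCC

Derivation:
State after each event:
  event#1 t=0s outcome=F: state=CLOSED
  event#2 t=1s outcome=F: state=CLOSED
  event#3 t=2s outcome=F: state=CLOSED
  event#4 t=5s outcome=F: state=OPEN
  event#5 t=6s outcome=S: state=OPEN
  event#6 t=10s outcome=S: state=CLOSED
  event#7 t=11s outcome=S: state=CLOSED
  event#8 t=12s outcome=F: state=CLOSED
  event#9 t=14s outcome=F: state=CLOSED
  event#10 t=16s outcome=S: state=CLOSED
  event#11 t=18s outcome=F: state=CLOSED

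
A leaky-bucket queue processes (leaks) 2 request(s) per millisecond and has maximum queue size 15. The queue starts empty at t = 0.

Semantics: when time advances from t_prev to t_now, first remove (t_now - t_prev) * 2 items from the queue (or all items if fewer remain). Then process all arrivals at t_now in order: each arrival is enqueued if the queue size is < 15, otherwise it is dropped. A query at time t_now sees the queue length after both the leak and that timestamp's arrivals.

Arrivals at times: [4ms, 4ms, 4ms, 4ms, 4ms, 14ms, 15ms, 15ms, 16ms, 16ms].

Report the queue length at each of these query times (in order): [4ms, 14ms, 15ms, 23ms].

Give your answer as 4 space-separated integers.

Answer: 5 1 2 0

Derivation:
Queue lengths at query times:
  query t=4ms: backlog = 5
  query t=14ms: backlog = 1
  query t=15ms: backlog = 2
  query t=23ms: backlog = 0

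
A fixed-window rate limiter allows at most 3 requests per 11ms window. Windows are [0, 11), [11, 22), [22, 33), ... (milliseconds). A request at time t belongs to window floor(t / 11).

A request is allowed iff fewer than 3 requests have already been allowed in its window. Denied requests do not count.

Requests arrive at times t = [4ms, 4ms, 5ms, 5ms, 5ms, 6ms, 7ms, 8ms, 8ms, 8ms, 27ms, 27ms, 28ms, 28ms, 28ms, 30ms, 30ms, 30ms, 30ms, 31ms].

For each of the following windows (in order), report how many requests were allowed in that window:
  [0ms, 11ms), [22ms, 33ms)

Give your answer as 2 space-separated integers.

Answer: 3 3

Derivation:
Processing requests:
  req#1 t=4ms (window 0): ALLOW
  req#2 t=4ms (window 0): ALLOW
  req#3 t=5ms (window 0): ALLOW
  req#4 t=5ms (window 0): DENY
  req#5 t=5ms (window 0): DENY
  req#6 t=6ms (window 0): DENY
  req#7 t=7ms (window 0): DENY
  req#8 t=8ms (window 0): DENY
  req#9 t=8ms (window 0): DENY
  req#10 t=8ms (window 0): DENY
  req#11 t=27ms (window 2): ALLOW
  req#12 t=27ms (window 2): ALLOW
  req#13 t=28ms (window 2): ALLOW
  req#14 t=28ms (window 2): DENY
  req#15 t=28ms (window 2): DENY
  req#16 t=30ms (window 2): DENY
  req#17 t=30ms (window 2): DENY
  req#18 t=30ms (window 2): DENY
  req#19 t=30ms (window 2): DENY
  req#20 t=31ms (window 2): DENY

Allowed counts by window: 3 3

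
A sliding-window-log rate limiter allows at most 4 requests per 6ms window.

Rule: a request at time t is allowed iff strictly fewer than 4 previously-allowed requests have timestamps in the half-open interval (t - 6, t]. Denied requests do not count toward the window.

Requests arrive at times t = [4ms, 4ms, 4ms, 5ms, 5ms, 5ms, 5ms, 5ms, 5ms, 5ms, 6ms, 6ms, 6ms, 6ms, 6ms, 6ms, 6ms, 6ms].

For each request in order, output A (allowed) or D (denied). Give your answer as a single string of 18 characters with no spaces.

Answer: AAAADDDDDDDDDDDDDD

Derivation:
Tracking allowed requests in the window:
  req#1 t=4ms: ALLOW
  req#2 t=4ms: ALLOW
  req#3 t=4ms: ALLOW
  req#4 t=5ms: ALLOW
  req#5 t=5ms: DENY
  req#6 t=5ms: DENY
  req#7 t=5ms: DENY
  req#8 t=5ms: DENY
  req#9 t=5ms: DENY
  req#10 t=5ms: DENY
  req#11 t=6ms: DENY
  req#12 t=6ms: DENY
  req#13 t=6ms: DENY
  req#14 t=6ms: DENY
  req#15 t=6ms: DENY
  req#16 t=6ms: DENY
  req#17 t=6ms: DENY
  req#18 t=6ms: DENY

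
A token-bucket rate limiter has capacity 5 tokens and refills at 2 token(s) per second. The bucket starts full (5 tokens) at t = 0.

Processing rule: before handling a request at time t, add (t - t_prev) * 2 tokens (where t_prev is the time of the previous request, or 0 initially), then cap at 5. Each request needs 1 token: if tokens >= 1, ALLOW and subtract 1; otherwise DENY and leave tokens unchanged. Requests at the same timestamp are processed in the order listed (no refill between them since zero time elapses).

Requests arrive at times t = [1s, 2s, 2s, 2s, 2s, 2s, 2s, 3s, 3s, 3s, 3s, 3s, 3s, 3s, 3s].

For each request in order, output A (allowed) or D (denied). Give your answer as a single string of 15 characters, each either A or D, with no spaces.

Simulating step by step:
  req#1 t=1s: ALLOW
  req#2 t=2s: ALLOW
  req#3 t=2s: ALLOW
  req#4 t=2s: ALLOW
  req#5 t=2s: ALLOW
  req#6 t=2s: ALLOW
  req#7 t=2s: DENY
  req#8 t=3s: ALLOW
  req#9 t=3s: ALLOW
  req#10 t=3s: DENY
  req#11 t=3s: DENY
  req#12 t=3s: DENY
  req#13 t=3s: DENY
  req#14 t=3s: DENY
  req#15 t=3s: DENY

Answer: AAAAAADAADDDDDD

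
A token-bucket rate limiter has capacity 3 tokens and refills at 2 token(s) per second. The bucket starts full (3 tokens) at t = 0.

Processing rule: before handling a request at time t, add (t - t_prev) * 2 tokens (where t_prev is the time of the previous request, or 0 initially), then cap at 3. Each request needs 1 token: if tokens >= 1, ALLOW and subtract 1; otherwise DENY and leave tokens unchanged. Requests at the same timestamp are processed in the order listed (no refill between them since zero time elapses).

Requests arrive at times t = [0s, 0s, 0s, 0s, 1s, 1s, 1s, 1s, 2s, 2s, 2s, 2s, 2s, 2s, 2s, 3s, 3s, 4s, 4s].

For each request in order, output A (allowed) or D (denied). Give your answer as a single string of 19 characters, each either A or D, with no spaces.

Simulating step by step:
  req#1 t=0s: ALLOW
  req#2 t=0s: ALLOW
  req#3 t=0s: ALLOW
  req#4 t=0s: DENY
  req#5 t=1s: ALLOW
  req#6 t=1s: ALLOW
  req#7 t=1s: DENY
  req#8 t=1s: DENY
  req#9 t=2s: ALLOW
  req#10 t=2s: ALLOW
  req#11 t=2s: DENY
  req#12 t=2s: DENY
  req#13 t=2s: DENY
  req#14 t=2s: DENY
  req#15 t=2s: DENY
  req#16 t=3s: ALLOW
  req#17 t=3s: ALLOW
  req#18 t=4s: ALLOW
  req#19 t=4s: ALLOW

Answer: AAADAADDAADDDDDAAAA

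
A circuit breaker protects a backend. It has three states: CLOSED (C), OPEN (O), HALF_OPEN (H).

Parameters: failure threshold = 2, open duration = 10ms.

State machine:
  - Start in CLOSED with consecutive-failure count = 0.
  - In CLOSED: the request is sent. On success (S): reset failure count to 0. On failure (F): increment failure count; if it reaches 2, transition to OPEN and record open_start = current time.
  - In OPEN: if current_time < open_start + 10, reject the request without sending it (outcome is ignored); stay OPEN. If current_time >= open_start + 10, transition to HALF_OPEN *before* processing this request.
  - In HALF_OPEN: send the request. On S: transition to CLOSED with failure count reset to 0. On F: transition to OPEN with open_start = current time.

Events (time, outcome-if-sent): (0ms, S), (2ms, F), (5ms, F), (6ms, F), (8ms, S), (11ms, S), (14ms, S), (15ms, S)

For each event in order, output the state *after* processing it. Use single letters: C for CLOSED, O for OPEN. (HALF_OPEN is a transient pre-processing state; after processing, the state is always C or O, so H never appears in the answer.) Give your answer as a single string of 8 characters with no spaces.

State after each event:
  event#1 t=0ms outcome=S: state=CLOSED
  event#2 t=2ms outcome=F: state=CLOSED
  event#3 t=5ms outcome=F: state=OPEN
  event#4 t=6ms outcome=F: state=OPEN
  event#5 t=8ms outcome=S: state=OPEN
  event#6 t=11ms outcome=S: state=OPEN
  event#7 t=14ms outcome=S: state=OPEN
  event#8 t=15ms outcome=S: state=CLOSED

Answer: CCOOOOOC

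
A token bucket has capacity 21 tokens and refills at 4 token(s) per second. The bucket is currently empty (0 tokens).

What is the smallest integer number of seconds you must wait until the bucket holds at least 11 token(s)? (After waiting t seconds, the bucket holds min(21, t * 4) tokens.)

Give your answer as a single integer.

Answer: 3

Derivation:
Need t * 4 >= 11, so t >= 11/4.
Smallest integer t = ceil(11/4) = 3.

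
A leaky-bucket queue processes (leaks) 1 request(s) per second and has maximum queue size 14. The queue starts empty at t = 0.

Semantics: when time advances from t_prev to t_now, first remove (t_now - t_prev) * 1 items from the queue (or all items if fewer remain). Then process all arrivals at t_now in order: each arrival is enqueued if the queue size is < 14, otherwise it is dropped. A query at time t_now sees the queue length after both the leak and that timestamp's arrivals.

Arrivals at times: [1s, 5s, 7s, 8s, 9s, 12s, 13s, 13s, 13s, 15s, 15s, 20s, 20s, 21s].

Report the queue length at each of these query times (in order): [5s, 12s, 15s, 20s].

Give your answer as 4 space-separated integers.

Queue lengths at query times:
  query t=5s: backlog = 1
  query t=12s: backlog = 1
  query t=15s: backlog = 3
  query t=20s: backlog = 2

Answer: 1 1 3 2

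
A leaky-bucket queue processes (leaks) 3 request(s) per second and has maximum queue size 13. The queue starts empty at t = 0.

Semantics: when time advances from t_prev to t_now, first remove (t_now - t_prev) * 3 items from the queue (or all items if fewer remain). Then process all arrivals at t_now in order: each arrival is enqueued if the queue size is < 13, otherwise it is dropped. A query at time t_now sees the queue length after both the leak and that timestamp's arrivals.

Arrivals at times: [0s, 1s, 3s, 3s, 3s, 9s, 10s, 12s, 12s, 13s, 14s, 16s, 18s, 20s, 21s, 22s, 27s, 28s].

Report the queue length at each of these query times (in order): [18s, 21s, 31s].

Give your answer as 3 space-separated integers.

Queue lengths at query times:
  query t=18s: backlog = 1
  query t=21s: backlog = 1
  query t=31s: backlog = 0

Answer: 1 1 0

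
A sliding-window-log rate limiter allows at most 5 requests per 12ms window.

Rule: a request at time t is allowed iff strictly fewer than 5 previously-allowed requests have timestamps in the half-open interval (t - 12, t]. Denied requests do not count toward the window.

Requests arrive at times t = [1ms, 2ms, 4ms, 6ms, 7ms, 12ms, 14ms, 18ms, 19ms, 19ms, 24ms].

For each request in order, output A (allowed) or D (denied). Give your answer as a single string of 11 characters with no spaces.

Tracking allowed requests in the window:
  req#1 t=1ms: ALLOW
  req#2 t=2ms: ALLOW
  req#3 t=4ms: ALLOW
  req#4 t=6ms: ALLOW
  req#5 t=7ms: ALLOW
  req#6 t=12ms: DENY
  req#7 t=14ms: ALLOW
  req#8 t=18ms: ALLOW
  req#9 t=19ms: ALLOW
  req#10 t=19ms: ALLOW
  req#11 t=24ms: ALLOW

Answer: AAAAADAAAAA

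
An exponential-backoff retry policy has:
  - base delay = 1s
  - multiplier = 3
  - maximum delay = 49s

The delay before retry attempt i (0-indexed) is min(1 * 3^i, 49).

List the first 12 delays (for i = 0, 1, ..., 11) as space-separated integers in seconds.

Computing each delay:
  i=0: min(1*3^0, 49) = 1
  i=1: min(1*3^1, 49) = 3
  i=2: min(1*3^2, 49) = 9
  i=3: min(1*3^3, 49) = 27
  i=4: min(1*3^4, 49) = 49
  i=5: min(1*3^5, 49) = 49
  i=6: min(1*3^6, 49) = 49
  i=7: min(1*3^7, 49) = 49
  i=8: min(1*3^8, 49) = 49
  i=9: min(1*3^9, 49) = 49
  i=10: min(1*3^10, 49) = 49
  i=11: min(1*3^11, 49) = 49

Answer: 1 3 9 27 49 49 49 49 49 49 49 49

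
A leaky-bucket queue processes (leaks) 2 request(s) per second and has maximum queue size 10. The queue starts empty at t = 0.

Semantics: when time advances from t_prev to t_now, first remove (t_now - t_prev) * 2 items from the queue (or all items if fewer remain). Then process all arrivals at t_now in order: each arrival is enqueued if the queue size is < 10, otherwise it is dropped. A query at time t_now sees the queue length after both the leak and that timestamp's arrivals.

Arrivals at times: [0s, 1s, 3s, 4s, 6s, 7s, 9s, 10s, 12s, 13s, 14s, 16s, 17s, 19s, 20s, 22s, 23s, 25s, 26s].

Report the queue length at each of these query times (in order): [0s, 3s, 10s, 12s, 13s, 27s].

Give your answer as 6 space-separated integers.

Answer: 1 1 1 1 1 0

Derivation:
Queue lengths at query times:
  query t=0s: backlog = 1
  query t=3s: backlog = 1
  query t=10s: backlog = 1
  query t=12s: backlog = 1
  query t=13s: backlog = 1
  query t=27s: backlog = 0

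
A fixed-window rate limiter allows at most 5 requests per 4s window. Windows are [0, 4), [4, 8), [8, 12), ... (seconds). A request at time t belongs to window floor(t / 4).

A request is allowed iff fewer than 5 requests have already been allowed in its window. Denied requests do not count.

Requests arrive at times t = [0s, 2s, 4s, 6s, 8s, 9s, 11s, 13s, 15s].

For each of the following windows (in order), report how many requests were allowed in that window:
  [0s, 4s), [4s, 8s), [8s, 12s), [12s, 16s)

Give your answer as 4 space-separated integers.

Processing requests:
  req#1 t=0s (window 0): ALLOW
  req#2 t=2s (window 0): ALLOW
  req#3 t=4s (window 1): ALLOW
  req#4 t=6s (window 1): ALLOW
  req#5 t=8s (window 2): ALLOW
  req#6 t=9s (window 2): ALLOW
  req#7 t=11s (window 2): ALLOW
  req#8 t=13s (window 3): ALLOW
  req#9 t=15s (window 3): ALLOW

Allowed counts by window: 2 2 3 2

Answer: 2 2 3 2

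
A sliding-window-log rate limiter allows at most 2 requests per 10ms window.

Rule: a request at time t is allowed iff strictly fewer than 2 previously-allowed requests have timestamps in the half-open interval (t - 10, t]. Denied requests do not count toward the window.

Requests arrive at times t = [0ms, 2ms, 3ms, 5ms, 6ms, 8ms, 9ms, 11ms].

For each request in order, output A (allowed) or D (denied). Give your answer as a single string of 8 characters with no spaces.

Tracking allowed requests in the window:
  req#1 t=0ms: ALLOW
  req#2 t=2ms: ALLOW
  req#3 t=3ms: DENY
  req#4 t=5ms: DENY
  req#5 t=6ms: DENY
  req#6 t=8ms: DENY
  req#7 t=9ms: DENY
  req#8 t=11ms: ALLOW

Answer: AADDDDDA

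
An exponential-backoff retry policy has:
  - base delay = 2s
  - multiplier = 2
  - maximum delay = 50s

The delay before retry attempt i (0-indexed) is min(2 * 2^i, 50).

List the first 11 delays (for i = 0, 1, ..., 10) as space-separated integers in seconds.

Answer: 2 4 8 16 32 50 50 50 50 50 50

Derivation:
Computing each delay:
  i=0: min(2*2^0, 50) = 2
  i=1: min(2*2^1, 50) = 4
  i=2: min(2*2^2, 50) = 8
  i=3: min(2*2^3, 50) = 16
  i=4: min(2*2^4, 50) = 32
  i=5: min(2*2^5, 50) = 50
  i=6: min(2*2^6, 50) = 50
  i=7: min(2*2^7, 50) = 50
  i=8: min(2*2^8, 50) = 50
  i=9: min(2*2^9, 50) = 50
  i=10: min(2*2^10, 50) = 50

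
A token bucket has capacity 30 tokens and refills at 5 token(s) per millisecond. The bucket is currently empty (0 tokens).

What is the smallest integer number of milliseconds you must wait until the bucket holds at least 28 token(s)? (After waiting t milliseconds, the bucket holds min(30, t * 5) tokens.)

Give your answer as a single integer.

Need t * 5 >= 28, so t >= 28/5.
Smallest integer t = ceil(28/5) = 6.

Answer: 6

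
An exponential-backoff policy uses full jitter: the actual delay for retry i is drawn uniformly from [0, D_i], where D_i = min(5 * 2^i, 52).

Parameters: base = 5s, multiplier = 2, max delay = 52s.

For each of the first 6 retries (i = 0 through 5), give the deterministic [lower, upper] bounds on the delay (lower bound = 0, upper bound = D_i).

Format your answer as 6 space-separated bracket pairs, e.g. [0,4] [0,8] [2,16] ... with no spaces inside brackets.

Answer: [0,5] [0,10] [0,20] [0,40] [0,52] [0,52]

Derivation:
Computing bounds per retry:
  i=0: D_i=min(5*2^0,52)=5, bounds=[0,5]
  i=1: D_i=min(5*2^1,52)=10, bounds=[0,10]
  i=2: D_i=min(5*2^2,52)=20, bounds=[0,20]
  i=3: D_i=min(5*2^3,52)=40, bounds=[0,40]
  i=4: D_i=min(5*2^4,52)=52, bounds=[0,52]
  i=5: D_i=min(5*2^5,52)=52, bounds=[0,52]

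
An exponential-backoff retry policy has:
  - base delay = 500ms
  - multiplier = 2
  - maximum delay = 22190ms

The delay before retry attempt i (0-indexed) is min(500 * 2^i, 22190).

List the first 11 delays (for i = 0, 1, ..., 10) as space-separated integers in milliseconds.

Answer: 500 1000 2000 4000 8000 16000 22190 22190 22190 22190 22190

Derivation:
Computing each delay:
  i=0: min(500*2^0, 22190) = 500
  i=1: min(500*2^1, 22190) = 1000
  i=2: min(500*2^2, 22190) = 2000
  i=3: min(500*2^3, 22190) = 4000
  i=4: min(500*2^4, 22190) = 8000
  i=5: min(500*2^5, 22190) = 16000
  i=6: min(500*2^6, 22190) = 22190
  i=7: min(500*2^7, 22190) = 22190
  i=8: min(500*2^8, 22190) = 22190
  i=9: min(500*2^9, 22190) = 22190
  i=10: min(500*2^10, 22190) = 22190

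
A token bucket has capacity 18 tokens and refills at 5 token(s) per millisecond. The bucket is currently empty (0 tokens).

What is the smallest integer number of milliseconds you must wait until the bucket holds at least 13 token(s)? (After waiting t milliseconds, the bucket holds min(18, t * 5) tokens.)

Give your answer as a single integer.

Answer: 3

Derivation:
Need t * 5 >= 13, so t >= 13/5.
Smallest integer t = ceil(13/5) = 3.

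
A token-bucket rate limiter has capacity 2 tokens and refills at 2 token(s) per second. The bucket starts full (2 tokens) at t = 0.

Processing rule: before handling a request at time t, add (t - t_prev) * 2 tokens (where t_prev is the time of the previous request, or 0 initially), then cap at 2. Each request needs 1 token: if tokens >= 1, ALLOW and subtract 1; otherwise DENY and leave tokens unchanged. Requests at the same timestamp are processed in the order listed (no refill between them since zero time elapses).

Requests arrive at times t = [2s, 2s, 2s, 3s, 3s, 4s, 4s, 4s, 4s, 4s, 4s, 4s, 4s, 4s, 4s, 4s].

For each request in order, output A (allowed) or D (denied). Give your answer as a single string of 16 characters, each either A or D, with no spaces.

Simulating step by step:
  req#1 t=2s: ALLOW
  req#2 t=2s: ALLOW
  req#3 t=2s: DENY
  req#4 t=3s: ALLOW
  req#5 t=3s: ALLOW
  req#6 t=4s: ALLOW
  req#7 t=4s: ALLOW
  req#8 t=4s: DENY
  req#9 t=4s: DENY
  req#10 t=4s: DENY
  req#11 t=4s: DENY
  req#12 t=4s: DENY
  req#13 t=4s: DENY
  req#14 t=4s: DENY
  req#15 t=4s: DENY
  req#16 t=4s: DENY

Answer: AADAAAADDDDDDDDD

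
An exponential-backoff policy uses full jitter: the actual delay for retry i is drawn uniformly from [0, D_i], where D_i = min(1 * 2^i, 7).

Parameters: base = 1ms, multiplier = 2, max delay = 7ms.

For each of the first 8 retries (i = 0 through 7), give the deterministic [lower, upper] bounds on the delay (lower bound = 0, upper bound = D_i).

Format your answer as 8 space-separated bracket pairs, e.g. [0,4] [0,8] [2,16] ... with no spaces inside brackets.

Answer: [0,1] [0,2] [0,4] [0,7] [0,7] [0,7] [0,7] [0,7]

Derivation:
Computing bounds per retry:
  i=0: D_i=min(1*2^0,7)=1, bounds=[0,1]
  i=1: D_i=min(1*2^1,7)=2, bounds=[0,2]
  i=2: D_i=min(1*2^2,7)=4, bounds=[0,4]
  i=3: D_i=min(1*2^3,7)=7, bounds=[0,7]
  i=4: D_i=min(1*2^4,7)=7, bounds=[0,7]
  i=5: D_i=min(1*2^5,7)=7, bounds=[0,7]
  i=6: D_i=min(1*2^6,7)=7, bounds=[0,7]
  i=7: D_i=min(1*2^7,7)=7, bounds=[0,7]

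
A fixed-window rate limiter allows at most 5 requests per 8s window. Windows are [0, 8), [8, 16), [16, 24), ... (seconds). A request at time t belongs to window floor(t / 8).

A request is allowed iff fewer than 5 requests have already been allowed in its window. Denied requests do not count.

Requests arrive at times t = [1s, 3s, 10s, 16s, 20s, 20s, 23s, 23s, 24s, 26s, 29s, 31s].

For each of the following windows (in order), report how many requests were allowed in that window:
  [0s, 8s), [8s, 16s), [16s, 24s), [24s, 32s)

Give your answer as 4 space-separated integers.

Processing requests:
  req#1 t=1s (window 0): ALLOW
  req#2 t=3s (window 0): ALLOW
  req#3 t=10s (window 1): ALLOW
  req#4 t=16s (window 2): ALLOW
  req#5 t=20s (window 2): ALLOW
  req#6 t=20s (window 2): ALLOW
  req#7 t=23s (window 2): ALLOW
  req#8 t=23s (window 2): ALLOW
  req#9 t=24s (window 3): ALLOW
  req#10 t=26s (window 3): ALLOW
  req#11 t=29s (window 3): ALLOW
  req#12 t=31s (window 3): ALLOW

Allowed counts by window: 2 1 5 4

Answer: 2 1 5 4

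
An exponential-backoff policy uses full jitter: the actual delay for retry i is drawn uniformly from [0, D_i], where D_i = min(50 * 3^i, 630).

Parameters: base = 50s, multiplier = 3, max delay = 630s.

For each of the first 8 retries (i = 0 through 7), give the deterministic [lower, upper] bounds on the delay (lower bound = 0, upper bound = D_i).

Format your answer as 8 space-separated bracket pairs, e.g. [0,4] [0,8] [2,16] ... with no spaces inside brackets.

Computing bounds per retry:
  i=0: D_i=min(50*3^0,630)=50, bounds=[0,50]
  i=1: D_i=min(50*3^1,630)=150, bounds=[0,150]
  i=2: D_i=min(50*3^2,630)=450, bounds=[0,450]
  i=3: D_i=min(50*3^3,630)=630, bounds=[0,630]
  i=4: D_i=min(50*3^4,630)=630, bounds=[0,630]
  i=5: D_i=min(50*3^5,630)=630, bounds=[0,630]
  i=6: D_i=min(50*3^6,630)=630, bounds=[0,630]
  i=7: D_i=min(50*3^7,630)=630, bounds=[0,630]

Answer: [0,50] [0,150] [0,450] [0,630] [0,630] [0,630] [0,630] [0,630]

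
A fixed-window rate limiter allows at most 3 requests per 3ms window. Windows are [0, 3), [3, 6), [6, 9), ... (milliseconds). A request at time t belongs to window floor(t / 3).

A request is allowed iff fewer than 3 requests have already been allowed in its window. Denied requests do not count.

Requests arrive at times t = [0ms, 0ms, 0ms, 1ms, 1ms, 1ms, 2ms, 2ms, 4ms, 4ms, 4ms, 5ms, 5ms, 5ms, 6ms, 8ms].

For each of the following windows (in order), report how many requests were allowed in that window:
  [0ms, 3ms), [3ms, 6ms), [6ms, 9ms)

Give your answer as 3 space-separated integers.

Processing requests:
  req#1 t=0ms (window 0): ALLOW
  req#2 t=0ms (window 0): ALLOW
  req#3 t=0ms (window 0): ALLOW
  req#4 t=1ms (window 0): DENY
  req#5 t=1ms (window 0): DENY
  req#6 t=1ms (window 0): DENY
  req#7 t=2ms (window 0): DENY
  req#8 t=2ms (window 0): DENY
  req#9 t=4ms (window 1): ALLOW
  req#10 t=4ms (window 1): ALLOW
  req#11 t=4ms (window 1): ALLOW
  req#12 t=5ms (window 1): DENY
  req#13 t=5ms (window 1): DENY
  req#14 t=5ms (window 1): DENY
  req#15 t=6ms (window 2): ALLOW
  req#16 t=8ms (window 2): ALLOW

Allowed counts by window: 3 3 2

Answer: 3 3 2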